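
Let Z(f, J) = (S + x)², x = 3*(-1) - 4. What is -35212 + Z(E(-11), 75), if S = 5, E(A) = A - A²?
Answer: -35208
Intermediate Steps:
x = -7 (x = -3 - 4 = -7)
Z(f, J) = 4 (Z(f, J) = (5 - 7)² = (-2)² = 4)
-35212 + Z(E(-11), 75) = -35212 + 4 = -35208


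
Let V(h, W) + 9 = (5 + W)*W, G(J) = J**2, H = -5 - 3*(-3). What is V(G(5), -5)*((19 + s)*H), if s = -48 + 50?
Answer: -756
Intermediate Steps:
H = 4 (H = -5 + 9 = 4)
s = 2
V(h, W) = -9 + W*(5 + W) (V(h, W) = -9 + (5 + W)*W = -9 + W*(5 + W))
V(G(5), -5)*((19 + s)*H) = (-9 + (-5)**2 + 5*(-5))*((19 + 2)*4) = (-9 + 25 - 25)*(21*4) = -9*84 = -756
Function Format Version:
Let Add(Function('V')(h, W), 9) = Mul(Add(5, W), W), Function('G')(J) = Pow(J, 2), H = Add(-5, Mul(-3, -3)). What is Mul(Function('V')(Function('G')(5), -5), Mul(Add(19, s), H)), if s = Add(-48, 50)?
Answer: -756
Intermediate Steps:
H = 4 (H = Add(-5, 9) = 4)
s = 2
Function('V')(h, W) = Add(-9, Mul(W, Add(5, W))) (Function('V')(h, W) = Add(-9, Mul(Add(5, W), W)) = Add(-9, Mul(W, Add(5, W))))
Mul(Function('V')(Function('G')(5), -5), Mul(Add(19, s), H)) = Mul(Add(-9, Pow(-5, 2), Mul(5, -5)), Mul(Add(19, 2), 4)) = Mul(Add(-9, 25, -25), Mul(21, 4)) = Mul(-9, 84) = -756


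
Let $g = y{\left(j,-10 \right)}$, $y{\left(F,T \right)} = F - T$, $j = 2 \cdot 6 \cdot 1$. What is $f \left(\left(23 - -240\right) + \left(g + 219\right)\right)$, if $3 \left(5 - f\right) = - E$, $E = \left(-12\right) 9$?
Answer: $-15624$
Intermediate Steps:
$j = 12$ ($j = 2 \cdot 6 = 12$)
$g = 22$ ($g = 12 - -10 = 12 + 10 = 22$)
$E = -108$
$f = -31$ ($f = 5 - \frac{\left(-1\right) \left(-108\right)}{3} = 5 - 36 = -31$)
$f \left(\left(23 - -240\right) + \left(g + 219\right)\right) = - 31 \left(\left(23 - -240\right) + \left(22 + 219\right)\right) = - 31 \left(\left(23 + 240\right) + 241\right) = - 31 \left(263 + 241\right) = \left(-31\right) 504 = -15624$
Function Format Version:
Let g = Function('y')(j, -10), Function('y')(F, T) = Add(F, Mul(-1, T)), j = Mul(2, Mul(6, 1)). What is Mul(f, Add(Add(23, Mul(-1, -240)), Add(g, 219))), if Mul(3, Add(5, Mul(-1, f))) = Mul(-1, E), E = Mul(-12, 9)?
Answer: -15624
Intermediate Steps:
j = 12 (j = Mul(2, 6) = 12)
g = 22 (g = Add(12, Mul(-1, -10)) = Add(12, 10) = 22)
E = -108
f = -31 (f = Add(5, Mul(Rational(-1, 3), Mul(-1, -108))) = Add(5, Mul(Rational(-1, 3), 108)) = Add(5, -36) = -31)
Mul(f, Add(Add(23, Mul(-1, -240)), Add(g, 219))) = Mul(-31, Add(Add(23, Mul(-1, -240)), Add(22, 219))) = Mul(-31, Add(Add(23, 240), 241)) = Mul(-31, Add(263, 241)) = Mul(-31, 504) = -15624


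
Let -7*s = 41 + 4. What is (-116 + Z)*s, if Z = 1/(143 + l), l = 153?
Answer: 220725/296 ≈ 745.69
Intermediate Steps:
Z = 1/296 (Z = 1/(143 + 153) = 1/296 ≈ 0.0033784)
s = -45/7 (s = -(41 + 4)/7 = -1/7*45 = -45/7 ≈ -6.4286)
(-116 + Z)*s = (-116 + 1/296)*(-45/7) = -34335/296*(-45/7) = 220725/296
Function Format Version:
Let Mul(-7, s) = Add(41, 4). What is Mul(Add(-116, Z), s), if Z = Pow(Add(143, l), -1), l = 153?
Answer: Rational(220725, 296) ≈ 745.69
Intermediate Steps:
Z = Rational(1, 296) (Z = Pow(Add(143, 153), -1) = Pow(296, -1) = Rational(1, 296) ≈ 0.0033784)
s = Rational(-45, 7) (s = Mul(Rational(-1, 7), Add(41, 4)) = Mul(Rational(-1, 7), 45) = Rational(-45, 7) ≈ -6.4286)
Mul(Add(-116, Z), s) = Mul(Add(-116, Rational(1, 296)), Rational(-45, 7)) = Mul(Rational(-34335, 296), Rational(-45, 7)) = Rational(220725, 296)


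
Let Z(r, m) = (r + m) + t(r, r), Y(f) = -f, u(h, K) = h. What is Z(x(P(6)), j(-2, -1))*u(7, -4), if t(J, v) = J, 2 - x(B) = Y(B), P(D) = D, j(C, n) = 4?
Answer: 140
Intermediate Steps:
x(B) = 2 + B (x(B) = 2 - (-1)*B = 2 + B)
Z(r, m) = m + 2*r (Z(r, m) = (r + m) + r = (m + r) + r = m + 2*r)
Z(x(P(6)), j(-2, -1))*u(7, -4) = (4 + 2*(2 + 6))*7 = (4 + 2*8)*7 = (4 + 16)*7 = 20*7 = 140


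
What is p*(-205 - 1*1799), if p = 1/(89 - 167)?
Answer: 334/13 ≈ 25.692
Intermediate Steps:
p = -1/78 (p = 1/(-78) = -1/78 ≈ -0.012821)
p*(-205 - 1*1799) = -(-205 - 1*1799)/78 = -(-205 - 1799)/78 = -1/78*(-2004) = 334/13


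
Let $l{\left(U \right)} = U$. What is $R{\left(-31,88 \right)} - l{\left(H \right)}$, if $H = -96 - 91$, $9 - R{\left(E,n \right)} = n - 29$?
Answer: $137$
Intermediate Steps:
$R{\left(E,n \right)} = 38 - n$ ($R{\left(E,n \right)} = 9 - \left(n - 29\right) = 9 - \left(-29 + n\right) = 38 - n$)
$H = -187$ ($H = -96 - 91 = -187$)
$R{\left(-31,88 \right)} - l{\left(H \right)} = \left(38 - 88\right) - -187 = \left(38 - 88\right) + 187 = -50 + 187 = 137$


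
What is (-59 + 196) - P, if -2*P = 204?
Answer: 239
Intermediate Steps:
P = -102 (P = -½*204 = -102)
(-59 + 196) - P = (-59 + 196) - 1*(-102) = 137 + 102 = 239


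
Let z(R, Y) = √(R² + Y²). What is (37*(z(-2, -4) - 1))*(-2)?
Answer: 74 - 148*√5 ≈ -256.94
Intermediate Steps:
(37*(z(-2, -4) - 1))*(-2) = (37*(√((-2)² + (-4)²) - 1))*(-2) = (37*(√(4 + 16) - 1))*(-2) = (37*(√20 - 1))*(-2) = (37*(2*√5 - 1))*(-2) = (37*(-1 + 2*√5))*(-2) = (-37 + 74*√5)*(-2) = 74 - 148*√5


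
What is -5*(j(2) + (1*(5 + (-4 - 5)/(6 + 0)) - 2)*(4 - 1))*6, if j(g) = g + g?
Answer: -255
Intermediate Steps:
j(g) = 2*g
-5*(j(2) + (1*(5 + (-4 - 5)/(6 + 0)) - 2)*(4 - 1))*6 = -5*(2*2 + (1*(5 + (-4 - 5)/(6 + 0)) - 2)*(4 - 1))*6 = -5*(4 + (1*(5 - 9/6) - 2)*3)*6 = -5*(4 + (1*(5 - 9*⅙) - 2)*3)*6 = -5*(4 + (1*(5 - 3/2) - 2)*3)*6 = -5*(4 + (1*(7/2) - 2)*3)*6 = -5*(4 + (7/2 - 2)*3)*6 = -5*(4 + (3/2)*3)*6 = -5*(4 + 9/2)*6 = -5*17/2*6 = -85/2*6 = -255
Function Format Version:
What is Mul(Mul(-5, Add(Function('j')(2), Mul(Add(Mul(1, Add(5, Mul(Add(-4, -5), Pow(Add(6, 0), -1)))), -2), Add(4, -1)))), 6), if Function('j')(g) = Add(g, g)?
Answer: -255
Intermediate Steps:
Function('j')(g) = Mul(2, g)
Mul(Mul(-5, Add(Function('j')(2), Mul(Add(Mul(1, Add(5, Mul(Add(-4, -5), Pow(Add(6, 0), -1)))), -2), Add(4, -1)))), 6) = Mul(Mul(-5, Add(Mul(2, 2), Mul(Add(Mul(1, Add(5, Mul(Add(-4, -5), Pow(Add(6, 0), -1)))), -2), Add(4, -1)))), 6) = Mul(Mul(-5, Add(4, Mul(Add(Mul(1, Add(5, Mul(-9, Pow(6, -1)))), -2), 3))), 6) = Mul(Mul(-5, Add(4, Mul(Add(Mul(1, Add(5, Mul(-9, Rational(1, 6)))), -2), 3))), 6) = Mul(Mul(-5, Add(4, Mul(Add(Mul(1, Add(5, Rational(-3, 2))), -2), 3))), 6) = Mul(Mul(-5, Add(4, Mul(Add(Mul(1, Rational(7, 2)), -2), 3))), 6) = Mul(Mul(-5, Add(4, Mul(Add(Rational(7, 2), -2), 3))), 6) = Mul(Mul(-5, Add(4, Mul(Rational(3, 2), 3))), 6) = Mul(Mul(-5, Add(4, Rational(9, 2))), 6) = Mul(Mul(-5, Rational(17, 2)), 6) = Mul(Rational(-85, 2), 6) = -255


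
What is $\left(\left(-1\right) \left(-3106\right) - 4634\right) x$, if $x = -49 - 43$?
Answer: $140576$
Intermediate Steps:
$x = -92$ ($x = -49 - 43 = -92$)
$\left(\left(-1\right) \left(-3106\right) - 4634\right) x = \left(\left(-1\right) \left(-3106\right) - 4634\right) \left(-92\right) = \left(3106 - 4634\right) \left(-92\right) = \left(-1528\right) \left(-92\right) = 140576$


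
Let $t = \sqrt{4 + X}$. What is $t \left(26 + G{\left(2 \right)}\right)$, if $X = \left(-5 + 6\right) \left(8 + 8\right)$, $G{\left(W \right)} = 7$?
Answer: $66 \sqrt{5} \approx 147.58$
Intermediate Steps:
$X = 16$ ($X = 1 \cdot 16 = 16$)
$t = 2 \sqrt{5}$ ($t = \sqrt{4 + 16} = \sqrt{20} = 2 \sqrt{5} \approx 4.4721$)
$t \left(26 + G{\left(2 \right)}\right) = 2 \sqrt{5} \left(26 + 7\right) = 2 \sqrt{5} \cdot 33 = 66 \sqrt{5}$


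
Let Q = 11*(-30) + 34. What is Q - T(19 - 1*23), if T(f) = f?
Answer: -292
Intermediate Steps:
Q = -296 (Q = -330 + 34 = -296)
Q - T(19 - 1*23) = -296 - (19 - 1*23) = -296 - (19 - 23) = -296 - 1*(-4) = -296 + 4 = -292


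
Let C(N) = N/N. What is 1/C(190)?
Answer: 1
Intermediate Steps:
C(N) = 1
1/C(190) = 1/1 = 1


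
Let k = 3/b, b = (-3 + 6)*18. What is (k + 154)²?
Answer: 7689529/324 ≈ 23733.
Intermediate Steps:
b = 54 (b = 3*18 = 54)
k = 1/18 (k = 3/54 = 3*(1/54) = 1/18 ≈ 0.055556)
(k + 154)² = (1/18 + 154)² = (2773/18)² = 7689529/324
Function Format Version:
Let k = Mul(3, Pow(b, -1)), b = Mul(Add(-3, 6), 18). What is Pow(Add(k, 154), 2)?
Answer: Rational(7689529, 324) ≈ 23733.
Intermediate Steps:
b = 54 (b = Mul(3, 18) = 54)
k = Rational(1, 18) (k = Mul(3, Pow(54, -1)) = Mul(3, Rational(1, 54)) = Rational(1, 18) ≈ 0.055556)
Pow(Add(k, 154), 2) = Pow(Add(Rational(1, 18), 154), 2) = Pow(Rational(2773, 18), 2) = Rational(7689529, 324)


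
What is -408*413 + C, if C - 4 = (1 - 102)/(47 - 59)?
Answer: -2021899/12 ≈ -1.6849e+5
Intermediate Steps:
C = 149/12 (C = 4 + (1 - 102)/(47 - 59) = 4 - 101/(-12) = 4 - 101*(-1/12) = 4 + 101/12 = 149/12 ≈ 12.417)
-408*413 + C = -408*413 + 149/12 = -168504 + 149/12 = -2021899/12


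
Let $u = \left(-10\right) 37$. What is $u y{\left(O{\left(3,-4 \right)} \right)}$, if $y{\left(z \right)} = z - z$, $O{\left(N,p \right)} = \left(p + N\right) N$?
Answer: $0$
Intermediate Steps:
$O{\left(N,p \right)} = N \left(N + p\right)$ ($O{\left(N,p \right)} = \left(N + p\right) N = N \left(N + p\right)$)
$y{\left(z \right)} = 0$
$u = -370$
$u y{\left(O{\left(3,-4 \right)} \right)} = \left(-370\right) 0 = 0$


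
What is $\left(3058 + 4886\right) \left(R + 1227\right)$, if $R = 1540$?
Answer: $21981048$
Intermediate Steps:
$\left(3058 + 4886\right) \left(R + 1227\right) = \left(3058 + 4886\right) \left(1540 + 1227\right) = 7944 \cdot 2767 = 21981048$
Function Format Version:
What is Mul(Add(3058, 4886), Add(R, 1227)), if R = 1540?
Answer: 21981048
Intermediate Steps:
Mul(Add(3058, 4886), Add(R, 1227)) = Mul(Add(3058, 4886), Add(1540, 1227)) = Mul(7944, 2767) = 21981048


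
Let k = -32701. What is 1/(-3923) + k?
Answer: -128286024/3923 ≈ -32701.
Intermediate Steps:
1/(-3923) + k = 1/(-3923) - 32701 = -1/3923 - 32701 = -128286024/3923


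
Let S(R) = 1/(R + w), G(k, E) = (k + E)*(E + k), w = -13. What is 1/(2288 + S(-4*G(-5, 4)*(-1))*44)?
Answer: 9/20548 ≈ 0.00043800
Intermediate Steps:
G(k, E) = (E + k)² (G(k, E) = (E + k)*(E + k) = (E + k)²)
S(R) = 1/(-13 + R) (S(R) = 1/(R - 13) = 1/(-13 + R))
1/(2288 + S(-4*G(-5, 4)*(-1))*44) = 1/(2288 + 44/(-13 - 4*(4 - 5)²*(-1))) = 1/(2288 + 44/(-13 - 4*(-1)²*(-1))) = 1/(2288 + 44/(-13 - 4*1*(-1))) = 1/(2288 + 44/(-13 - 4*(-1))) = 1/(2288 + 44/(-13 + 4)) = 1/(2288 + 44/(-9)) = 1/(2288 - ⅑*44) = 1/(2288 - 44/9) = 1/(20548/9) = 9/20548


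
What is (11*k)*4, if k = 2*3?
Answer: 264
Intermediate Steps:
k = 6
(11*k)*4 = (11*6)*4 = 66*4 = 264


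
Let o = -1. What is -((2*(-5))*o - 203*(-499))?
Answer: -101307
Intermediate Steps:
-((2*(-5))*o - 203*(-499)) = -((2*(-5))*(-1) - 203*(-499)) = -(-10*(-1) + 101297) = -(10 + 101297) = -1*101307 = -101307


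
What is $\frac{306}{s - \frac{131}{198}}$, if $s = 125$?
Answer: $\frac{60588}{24619} \approx 2.461$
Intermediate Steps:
$\frac{306}{s - \frac{131}{198}} = \frac{306}{125 - \frac{131}{198}} = \frac{306}{\frac{24619}{198}} = 306 \cdot \frac{198}{24619} = \frac{60588}{24619}$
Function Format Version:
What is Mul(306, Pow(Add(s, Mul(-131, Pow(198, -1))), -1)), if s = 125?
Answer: Rational(60588, 24619) ≈ 2.4610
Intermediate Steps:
Mul(306, Pow(Add(s, Mul(-131, Pow(198, -1))), -1)) = Mul(306, Pow(Add(125, Mul(-131, Pow(198, -1))), -1)) = Mul(306, Pow(Add(125, Mul(-131, Rational(1, 198))), -1)) = Mul(306, Pow(Add(125, Rational(-131, 198)), -1)) = Mul(306, Pow(Rational(24619, 198), -1)) = Mul(306, Rational(198, 24619)) = Rational(60588, 24619)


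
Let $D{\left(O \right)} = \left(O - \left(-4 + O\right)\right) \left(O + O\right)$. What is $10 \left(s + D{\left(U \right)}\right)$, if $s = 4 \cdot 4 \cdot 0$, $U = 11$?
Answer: $880$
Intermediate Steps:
$D{\left(O \right)} = 8 O$ ($D{\left(O \right)} = 4 \cdot 2 O = 8 O$)
$s = 0$ ($s = 16 \cdot 0 = 0$)
$10 \left(s + D{\left(U \right)}\right) = 10 \left(0 + 8 \cdot 11\right) = 10 \left(0 + 88\right) = 10 \cdot 88 = 880$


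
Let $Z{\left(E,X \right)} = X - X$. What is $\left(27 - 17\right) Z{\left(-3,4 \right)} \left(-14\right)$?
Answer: $0$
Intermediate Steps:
$Z{\left(E,X \right)} = 0$
$\left(27 - 17\right) Z{\left(-3,4 \right)} \left(-14\right) = \left(27 - 17\right) 0 \left(-14\right) = 10 \cdot 0 \left(-14\right) = 0 \left(-14\right) = 0$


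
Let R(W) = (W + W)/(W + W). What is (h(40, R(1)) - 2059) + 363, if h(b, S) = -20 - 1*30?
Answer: -1746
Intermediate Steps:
R(W) = 1 (R(W) = (2*W)/((2*W)) = (2*W)*(1/(2*W)) = 1)
h(b, S) = -50 (h(b, S) = -20 - 30 = -50)
(h(40, R(1)) - 2059) + 363 = (-50 - 2059) + 363 = -2109 + 363 = -1746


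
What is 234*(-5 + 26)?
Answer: 4914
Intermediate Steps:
234*(-5 + 26) = 234*21 = 4914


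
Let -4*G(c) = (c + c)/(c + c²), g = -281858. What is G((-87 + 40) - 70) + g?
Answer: -65391055/232 ≈ -2.8186e+5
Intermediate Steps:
G(c) = -c/(2*(c + c²)) (G(c) = -(c + c)/(4*(c + c²)) = -2*c/(4*(c + c²)) = -c/(2*(c + c²)))
G((-87 + 40) - 70) + g = -1/(2 + 2*((-87 + 40) - 70)) - 281858 = -1/(2 + 2*(-47 - 70)) - 281858 = -1/(2 + 2*(-117)) - 281858 = -1/(2 - 234) - 281858 = -1/(-232) - 281858 = -1*(-1/232) - 281858 = 1/232 - 281858 = -65391055/232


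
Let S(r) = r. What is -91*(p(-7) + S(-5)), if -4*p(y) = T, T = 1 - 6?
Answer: 1365/4 ≈ 341.25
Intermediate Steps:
T = -5
p(y) = 5/4 (p(y) = -¼*(-5) = 5/4)
-91*(p(-7) + S(-5)) = -91*(5/4 - 5) = -91*(-15/4) = 1365/4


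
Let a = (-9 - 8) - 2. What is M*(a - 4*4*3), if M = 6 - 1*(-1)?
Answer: -469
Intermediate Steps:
a = -19 (a = -17 - 2 = -19)
M = 7 (M = 6 + 1 = 7)
M*(a - 4*4*3) = 7*(-19 - 4*4*3) = 7*(-19 - 16*3) = 7*(-19 - 48) = 7*(-67) = -469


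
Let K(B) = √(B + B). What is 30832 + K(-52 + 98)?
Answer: 30832 + 2*√23 ≈ 30842.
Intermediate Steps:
K(B) = √2*√B (K(B) = √(2*B) = √2*√B)
30832 + K(-52 + 98) = 30832 + √2*√(-52 + 98) = 30832 + √2*√46 = 30832 + 2*√23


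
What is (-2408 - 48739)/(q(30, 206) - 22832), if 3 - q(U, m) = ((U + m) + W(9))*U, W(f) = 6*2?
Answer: 51147/30269 ≈ 1.6897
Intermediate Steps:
W(f) = 12
q(U, m) = 3 - U*(12 + U + m) (q(U, m) = 3 - ((U + m) + 12)*U = 3 - (12 + U + m)*U = 3 - U*(12 + U + m))
(-2408 - 48739)/(q(30, 206) - 22832) = (-2408 - 48739)/((3 - 1*30**2 - 12*30 - 1*30*206) - 22832) = -51147/((3 - 1*900 - 360 - 6180) - 22832) = -51147/((3 - 900 - 360 - 6180) - 22832) = -51147/(-7437 - 22832) = -51147/(-30269) = -51147*(-1/30269) = 51147/30269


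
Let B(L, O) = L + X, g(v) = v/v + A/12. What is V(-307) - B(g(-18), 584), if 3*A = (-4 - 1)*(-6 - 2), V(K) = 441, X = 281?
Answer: 1421/9 ≈ 157.89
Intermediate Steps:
A = 40/3 (A = ((-4 - 1)*(-6 - 2))/3 = (-5*(-8))/3 = (⅓)*40 = 40/3 ≈ 13.333)
g(v) = 19/9 (g(v) = v/v + (40/3)/12 = 1 + (40/3)*(1/12) = 1 + 10/9 = 19/9)
B(L, O) = 281 + L (B(L, O) = L + 281 = 281 + L)
V(-307) - B(g(-18), 584) = 441 - (281 + 19/9) = 441 - 1*2548/9 = 441 - 2548/9 = 1421/9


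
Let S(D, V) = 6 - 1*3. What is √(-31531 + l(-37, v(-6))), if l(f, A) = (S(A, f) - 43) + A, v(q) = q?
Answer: I*√31577 ≈ 177.7*I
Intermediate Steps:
S(D, V) = 3 (S(D, V) = 6 - 3 = 3)
l(f, A) = -40 + A (l(f, A) = (3 - 43) + A = -40 + A)
√(-31531 + l(-37, v(-6))) = √(-31531 + (-40 - 6)) = √(-31531 - 46) = √(-31577) = I*√31577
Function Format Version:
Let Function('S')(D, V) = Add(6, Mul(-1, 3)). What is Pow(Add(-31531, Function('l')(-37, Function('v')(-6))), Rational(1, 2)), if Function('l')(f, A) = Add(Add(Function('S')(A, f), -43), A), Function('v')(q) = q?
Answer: Mul(I, Pow(31577, Rational(1, 2))) ≈ Mul(177.70, I)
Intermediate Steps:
Function('S')(D, V) = 3 (Function('S')(D, V) = Add(6, -3) = 3)
Function('l')(f, A) = Add(-40, A) (Function('l')(f, A) = Add(Add(3, -43), A) = Add(-40, A))
Pow(Add(-31531, Function('l')(-37, Function('v')(-6))), Rational(1, 2)) = Pow(Add(-31531, Add(-40, -6)), Rational(1, 2)) = Pow(Add(-31531, -46), Rational(1, 2)) = Pow(-31577, Rational(1, 2)) = Mul(I, Pow(31577, Rational(1, 2)))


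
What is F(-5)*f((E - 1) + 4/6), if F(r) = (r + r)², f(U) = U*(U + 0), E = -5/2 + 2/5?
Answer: 5329/9 ≈ 592.11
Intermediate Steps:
E = -21/10 (E = -5*½ + 2*(⅕) = -5/2 + ⅖ = -21/10 ≈ -2.1000)
f(U) = U² (f(U) = U*U = U²)
F(r) = 4*r² (F(r) = (2*r)² = 4*r²)
F(-5)*f((E - 1) + 4/6) = (4*(-5)²)*((-21/10 - 1) + 4/6)² = (4*25)*(-31/10 + 4*(⅙))² = 100*(-31/10 + ⅔)² = 100*(-73/30)² = 100*(5329/900) = 5329/9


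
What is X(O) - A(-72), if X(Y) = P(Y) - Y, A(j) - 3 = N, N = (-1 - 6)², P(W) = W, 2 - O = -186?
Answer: -52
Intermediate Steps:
O = 188 (O = 2 - 1*(-186) = 2 + 186 = 188)
N = 49 (N = (-7)² = 49)
A(j) = 52 (A(j) = 3 + 49 = 52)
X(Y) = 0 (X(Y) = Y - Y = 0)
X(O) - A(-72) = 0 - 1*52 = 0 - 52 = -52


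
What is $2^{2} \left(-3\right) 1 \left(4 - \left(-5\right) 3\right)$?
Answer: $-228$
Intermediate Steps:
$2^{2} \left(-3\right) 1 \left(4 - \left(-5\right) 3\right) = 4 \left(-3\right) 1 \left(4 - -15\right) = \left(-12\right) 1 \left(4 + 15\right) = \left(-12\right) 19 = -228$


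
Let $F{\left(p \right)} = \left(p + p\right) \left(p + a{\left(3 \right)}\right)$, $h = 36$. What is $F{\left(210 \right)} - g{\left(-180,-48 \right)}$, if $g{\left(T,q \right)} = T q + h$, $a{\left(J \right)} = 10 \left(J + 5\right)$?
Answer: $113124$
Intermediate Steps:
$a{\left(J \right)} = 50 + 10 J$ ($a{\left(J \right)} = 10 \left(5 + J\right) = 50 + 10 J$)
$F{\left(p \right)} = 2 p \left(80 + p\right)$ ($F{\left(p \right)} = \left(p + p\right) \left(p + \left(50 + 10 \cdot 3\right)\right) = 2 p \left(p + \left(50 + 30\right)\right) = 2 p \left(p + 80\right) = 2 p \left(80 + p\right)$)
$g{\left(T,q \right)} = 36 + T q$ ($g{\left(T,q \right)} = T q + 36 = 36 + T q$)
$F{\left(210 \right)} - g{\left(-180,-48 \right)} = 2 \cdot 210 \left(80 + 210\right) - \left(36 - -8640\right) = 2 \cdot 210 \cdot 290 - \left(36 + 8640\right) = 121800 - 8676 = 113124$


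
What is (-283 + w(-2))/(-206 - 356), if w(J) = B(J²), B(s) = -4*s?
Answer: 299/562 ≈ 0.53203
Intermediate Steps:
w(J) = -4*J²
(-283 + w(-2))/(-206 - 356) = (-283 - 4*(-2)²)/(-206 - 356) = (-283 - 4*4)/(-562) = (-283 - 16)*(-1/562) = -299*(-1/562) = 299/562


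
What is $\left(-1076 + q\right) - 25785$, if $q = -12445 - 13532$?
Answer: $-52838$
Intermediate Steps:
$q = -25977$ ($q = -12445 - 13532 = -25977$)
$\left(-1076 + q\right) - 25785 = \left(-1076 - 25977\right) - 25785 = -27053 - 25785 = -52838$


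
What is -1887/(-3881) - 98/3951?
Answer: 7075199/15333831 ≈ 0.46141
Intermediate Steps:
-1887/(-3881) - 98/3951 = -1887*(-1/3881) - 98*1/3951 = 1887/3881 - 98/3951 = 7075199/15333831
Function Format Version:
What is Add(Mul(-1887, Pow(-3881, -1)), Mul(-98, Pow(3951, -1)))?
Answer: Rational(7075199, 15333831) ≈ 0.46141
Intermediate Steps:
Add(Mul(-1887, Pow(-3881, -1)), Mul(-98, Pow(3951, -1))) = Add(Mul(-1887, Rational(-1, 3881)), Mul(-98, Rational(1, 3951))) = Add(Rational(1887, 3881), Rational(-98, 3951)) = Rational(7075199, 15333831)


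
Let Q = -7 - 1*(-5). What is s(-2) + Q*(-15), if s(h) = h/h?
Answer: 31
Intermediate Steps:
Q = -2 (Q = -7 + 5 = -2)
s(h) = 1
s(-2) + Q*(-15) = 1 - 2*(-15) = 1 + 30 = 31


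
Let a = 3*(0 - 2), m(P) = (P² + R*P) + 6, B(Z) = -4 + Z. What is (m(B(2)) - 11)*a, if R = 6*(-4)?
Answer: -282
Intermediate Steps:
R = -24
m(P) = 6 + P² - 24*P (m(P) = (P² - 24*P) + 6 = 6 + P² - 24*P)
a = -6 (a = 3*(-2) = -6)
(m(B(2)) - 11)*a = ((6 + (-4 + 2)² - 24*(-4 + 2)) - 11)*(-6) = ((6 + (-2)² - 24*(-2)) - 11)*(-6) = ((6 + 4 + 48) - 11)*(-6) = (58 - 11)*(-6) = 47*(-6) = -282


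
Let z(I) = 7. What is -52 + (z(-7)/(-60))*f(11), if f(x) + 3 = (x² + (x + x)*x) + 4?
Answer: -1417/15 ≈ -94.467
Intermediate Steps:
f(x) = 1 + 3*x² (f(x) = -3 + ((x² + (x + x)*x) + 4) = -3 + ((x² + (2*x)*x) + 4) = -3 + ((x² + 2*x²) + 4) = -3 + (3*x² + 4) = -3 + (4 + 3*x²) = 1 + 3*x²)
-52 + (z(-7)/(-60))*f(11) = -52 + (7/(-60))*(1 + 3*11²) = -52 + (7*(-1/60))*(1 + 3*121) = -52 - 7*(1 + 363)/60 = -52 - 7/60*364 = -52 - 637/15 = -1417/15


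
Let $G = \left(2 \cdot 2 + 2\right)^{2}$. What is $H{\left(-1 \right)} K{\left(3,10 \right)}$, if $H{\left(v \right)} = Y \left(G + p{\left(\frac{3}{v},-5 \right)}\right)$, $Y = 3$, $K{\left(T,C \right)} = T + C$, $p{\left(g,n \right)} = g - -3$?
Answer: $1404$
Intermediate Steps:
$p{\left(g,n \right)} = 3 + g$ ($p{\left(g,n \right)} = g + 3 = 3 + g$)
$K{\left(T,C \right)} = C + T$
$G = 36$ ($G = \left(4 + 2\right)^{2} = 6^{2} = 36$)
$H{\left(v \right)} = 117 + \frac{9}{v}$ ($H{\left(v \right)} = 3 \left(36 + \left(3 + \frac{3}{v}\right)\right) = 3 \left(39 + \frac{3}{v}\right) = 117 + \frac{9}{v}$)
$H{\left(-1 \right)} K{\left(3,10 \right)} = \left(117 + \frac{9}{-1}\right) \left(10 + 3\right) = \left(117 + 9 \left(-1\right)\right) 13 = \left(117 - 9\right) 13 = 108 \cdot 13 = 1404$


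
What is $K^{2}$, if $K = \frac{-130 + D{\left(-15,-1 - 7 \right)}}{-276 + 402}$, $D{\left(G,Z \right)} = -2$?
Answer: $\frac{484}{441} \approx 1.0975$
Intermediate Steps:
$K = - \frac{22}{21}$ ($K = \frac{-130 - 2}{-276 + 402} = - \frac{132}{126} = \left(-132\right) \frac{1}{126} = - \frac{22}{21} \approx -1.0476$)
$K^{2} = \left(- \frac{22}{21}\right)^{2} = \frac{484}{441}$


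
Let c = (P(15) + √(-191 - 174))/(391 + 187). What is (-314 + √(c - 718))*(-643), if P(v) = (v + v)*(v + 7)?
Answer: 201902 - 643*√(-828688 + 2*I*√365)/34 ≈ 2.019e+5 - 17216.0*I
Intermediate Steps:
P(v) = 2*v*(7 + v) (P(v) = (2*v)*(7 + v) = 2*v*(7 + v))
c = 330/289 + I*√365/578 (c = (2*15*(7 + 15) + √(-191 - 174))/(391 + 187) = (2*15*22 + √(-365))/578 = (660 + I*√365)*(1/578) = 330/289 + I*√365/578 ≈ 1.1419 + 0.033054*I)
(-314 + √(c - 718))*(-643) = (-314 + √((330/289 + I*√365/578) - 718))*(-643) = (-314 + √(-207172/289 + I*√365/578))*(-643) = 201902 - 643*√(-207172/289 + I*√365/578)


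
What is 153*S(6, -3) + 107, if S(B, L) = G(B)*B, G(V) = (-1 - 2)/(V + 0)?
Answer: -352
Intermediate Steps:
G(V) = -3/V
S(B, L) = -3 (S(B, L) = (-3/B)*B = -3)
153*S(6, -3) + 107 = 153*(-3) + 107 = -459 + 107 = -352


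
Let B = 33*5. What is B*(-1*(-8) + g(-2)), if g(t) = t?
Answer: 990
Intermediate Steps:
B = 165
B*(-1*(-8) + g(-2)) = 165*(-1*(-8) - 2) = 165*(8 - 2) = 165*6 = 990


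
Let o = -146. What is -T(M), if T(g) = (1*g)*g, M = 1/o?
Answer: -1/21316 ≈ -4.6913e-5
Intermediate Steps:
M = -1/146 (M = 1/(-146) = -1/146 ≈ -0.0068493)
T(g) = g² (T(g) = g*g = g²)
-T(M) = -(-1/146)² = -1*1/21316 = -1/21316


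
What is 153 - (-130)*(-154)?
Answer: -19867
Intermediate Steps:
153 - (-130)*(-154) = 153 - 130*154 = 153 - 20020 = -19867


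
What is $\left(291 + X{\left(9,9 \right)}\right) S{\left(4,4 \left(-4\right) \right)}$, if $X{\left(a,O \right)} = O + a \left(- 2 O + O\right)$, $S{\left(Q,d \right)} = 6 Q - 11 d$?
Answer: $43800$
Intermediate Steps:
$S{\left(Q,d \right)} = - 11 d + 6 Q$
$X{\left(a,O \right)} = O - O a$ ($X{\left(a,O \right)} = O + a \left(- O\right) = O - O a$)
$\left(291 + X{\left(9,9 \right)}\right) S{\left(4,4 \left(-4\right) \right)} = \left(291 + 9 \left(1 - 9\right)\right) \left(- 11 \cdot 4 \left(-4\right) + 6 \cdot 4\right) = \left(291 + 9 \left(1 - 9\right)\right) \left(\left(-11\right) \left(-16\right) + 24\right) = \left(291 + 9 \left(-8\right)\right) \left(176 + 24\right) = \left(291 - 72\right) 200 = 219 \cdot 200 = 43800$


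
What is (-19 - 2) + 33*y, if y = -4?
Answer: -153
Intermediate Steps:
(-19 - 2) + 33*y = (-19 - 2) + 33*(-4) = -21 - 132 = -153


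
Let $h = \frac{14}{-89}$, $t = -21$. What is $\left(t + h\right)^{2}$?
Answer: $\frac{3545689}{7921} \approx 447.63$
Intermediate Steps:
$h = - \frac{14}{89}$ ($h = 14 \left(- \frac{1}{89}\right) = - \frac{14}{89} \approx -0.1573$)
$\left(t + h\right)^{2} = \left(-21 - \frac{14}{89}\right)^{2} = \left(- \frac{1883}{89}\right)^{2} = \frac{3545689}{7921}$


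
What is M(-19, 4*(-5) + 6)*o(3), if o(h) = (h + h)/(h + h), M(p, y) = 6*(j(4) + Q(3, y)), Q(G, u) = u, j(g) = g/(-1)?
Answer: -108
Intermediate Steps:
j(g) = -g (j(g) = g*(-1) = -g)
M(p, y) = -24 + 6*y (M(p, y) = 6*(-1*4 + y) = 6*(-4 + y) = -24 + 6*y)
o(h) = 1 (o(h) = (2*h)/((2*h)) = (2*h)*(1/(2*h)) = 1)
M(-19, 4*(-5) + 6)*o(3) = (-24 + 6*(4*(-5) + 6))*1 = (-24 + 6*(-20 + 6))*1 = (-24 + 6*(-14))*1 = (-24 - 84)*1 = -108*1 = -108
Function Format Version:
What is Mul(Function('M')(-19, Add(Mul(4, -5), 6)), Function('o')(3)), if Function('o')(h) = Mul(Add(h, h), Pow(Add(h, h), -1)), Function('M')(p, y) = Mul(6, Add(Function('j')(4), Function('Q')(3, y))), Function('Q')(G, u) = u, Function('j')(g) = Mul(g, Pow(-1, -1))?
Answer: -108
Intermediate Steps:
Function('j')(g) = Mul(-1, g) (Function('j')(g) = Mul(g, -1) = Mul(-1, g))
Function('M')(p, y) = Add(-24, Mul(6, y)) (Function('M')(p, y) = Mul(6, Add(Mul(-1, 4), y)) = Mul(6, Add(-4, y)) = Add(-24, Mul(6, y)))
Function('o')(h) = 1 (Function('o')(h) = Mul(Mul(2, h), Pow(Mul(2, h), -1)) = Mul(Mul(2, h), Mul(Rational(1, 2), Pow(h, -1))) = 1)
Mul(Function('M')(-19, Add(Mul(4, -5), 6)), Function('o')(3)) = Mul(Add(-24, Mul(6, Add(Mul(4, -5), 6))), 1) = Mul(Add(-24, Mul(6, Add(-20, 6))), 1) = Mul(Add(-24, Mul(6, -14)), 1) = Mul(Add(-24, -84), 1) = Mul(-108, 1) = -108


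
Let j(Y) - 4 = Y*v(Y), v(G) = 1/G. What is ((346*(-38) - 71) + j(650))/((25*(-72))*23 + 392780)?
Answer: -6607/175690 ≈ -0.037606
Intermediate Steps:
j(Y) = 5 (j(Y) = 4 + Y/Y = 4 + 1 = 5)
((346*(-38) - 71) + j(650))/((25*(-72))*23 + 392780) = ((346*(-38) - 71) + 5)/((25*(-72))*23 + 392780) = ((-13148 - 71) + 5)/(-1800*23 + 392780) = (-13219 + 5)/(-41400 + 392780) = -13214/351380 = -13214*1/351380 = -6607/175690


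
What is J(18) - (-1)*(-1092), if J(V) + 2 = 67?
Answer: -1027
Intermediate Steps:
J(V) = 65 (J(V) = -2 + 67 = 65)
J(18) - (-1)*(-1092) = 65 - (-1)*(-1092) = 65 - 1*1092 = 65 - 1092 = -1027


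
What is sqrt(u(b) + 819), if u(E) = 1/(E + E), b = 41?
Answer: sqrt(5507038)/82 ≈ 28.618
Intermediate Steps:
u(E) = 1/(2*E)
sqrt(u(b) + 819) = sqrt((1/2)/41 + 819) = sqrt((1/2)*(1/41) + 819) = sqrt(1/82 + 819) = sqrt(67159/82) = sqrt(5507038)/82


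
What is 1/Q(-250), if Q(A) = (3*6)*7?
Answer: 1/126 ≈ 0.0079365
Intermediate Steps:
Q(A) = 126 (Q(A) = 18*7 = 126)
1/Q(-250) = 1/126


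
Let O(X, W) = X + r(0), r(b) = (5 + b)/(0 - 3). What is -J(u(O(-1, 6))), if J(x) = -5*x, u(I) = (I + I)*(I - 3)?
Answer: 1360/9 ≈ 151.11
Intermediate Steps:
r(b) = -5/3 - b/3 (r(b) = (5 + b)/(-3) = (5 + b)*(-⅓) = -5/3 - b/3)
O(X, W) = -5/3 + X (O(X, W) = X + (-5/3 - ⅓*0) = X + (-5/3 + 0) = X - 5/3 = -5/3 + X)
u(I) = 2*I*(-3 + I) (u(I) = (2*I)*(-3 + I) = 2*I*(-3 + I))
-J(u(O(-1, 6))) = -(-5)*2*(-5/3 - 1)*(-3 + (-5/3 - 1)) = -(-5)*2*(-8/3)*(-3 - 8/3) = -(-5)*2*(-8/3)*(-17/3) = -(-5)*272/9 = -1*(-1360/9) = 1360/9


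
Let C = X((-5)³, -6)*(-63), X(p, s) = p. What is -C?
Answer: -7875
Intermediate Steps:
C = 7875 (C = (-5)³*(-63) = -125*(-63) = 7875)
-C = -1*7875 = -7875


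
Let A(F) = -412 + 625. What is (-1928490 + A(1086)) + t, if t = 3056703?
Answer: 1128426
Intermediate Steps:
A(F) = 213
(-1928490 + A(1086)) + t = (-1928490 + 213) + 3056703 = -1928277 + 3056703 = 1128426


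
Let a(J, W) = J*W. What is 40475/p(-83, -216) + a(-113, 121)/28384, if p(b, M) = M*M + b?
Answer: 512049771/1321928032 ≈ 0.38735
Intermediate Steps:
p(b, M) = b + M² (p(b, M) = M² + b = b + M²)
40475/p(-83, -216) + a(-113, 121)/28384 = 40475/(-83 + (-216)²) - 113*121/28384 = 40475/(-83 + 46656) - 13673*1/28384 = 40475/46573 - 13673/28384 = 512049771/1321928032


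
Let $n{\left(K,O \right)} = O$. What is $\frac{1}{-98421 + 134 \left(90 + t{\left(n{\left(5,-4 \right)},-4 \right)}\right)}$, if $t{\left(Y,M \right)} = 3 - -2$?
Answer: $- \frac{1}{85691} \approx -1.167 \cdot 10^{-5}$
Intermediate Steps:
$t{\left(Y,M \right)} = 5$ ($t{\left(Y,M \right)} = 3 + 2 = 5$)
$\frac{1}{-98421 + 134 \left(90 + t{\left(n{\left(5,-4 \right)},-4 \right)}\right)} = \frac{1}{-98421 + 134 \left(90 + 5\right)} = \frac{1}{-98421 + 134 \cdot 95} = \frac{1}{-98421 + 12730} = \frac{1}{-85691} = - \frac{1}{85691}$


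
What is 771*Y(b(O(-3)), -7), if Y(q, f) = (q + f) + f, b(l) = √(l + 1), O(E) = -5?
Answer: -10794 + 1542*I ≈ -10794.0 + 1542.0*I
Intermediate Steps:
b(l) = √(1 + l)
Y(q, f) = q + 2*f (Y(q, f) = (f + q) + f = q + 2*f)
771*Y(b(O(-3)), -7) = 771*(√(1 - 5) + 2*(-7)) = 771*(√(-4) - 14) = 771*(2*I - 14) = 771*(-14 + 2*I) = -10794 + 1542*I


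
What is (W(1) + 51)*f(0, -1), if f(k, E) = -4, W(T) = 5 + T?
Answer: -228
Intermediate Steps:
(W(1) + 51)*f(0, -1) = ((5 + 1) + 51)*(-4) = (6 + 51)*(-4) = 57*(-4) = -228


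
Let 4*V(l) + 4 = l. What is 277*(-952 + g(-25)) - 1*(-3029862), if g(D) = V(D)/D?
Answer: 276623833/100 ≈ 2.7662e+6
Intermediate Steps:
V(l) = -1 + l/4
g(D) = (-1 + D/4)/D
277*(-952 + g(-25)) - 1*(-3029862) = 277*(-952 + (¼)*(-4 - 25)/(-25)) - 1*(-3029862) = 277*(-952 + (¼)*(-1/25)*(-29)) + 3029862 = 277*(-952 + 29/100) + 3029862 = 277*(-95171/100) + 3029862 = -26362367/100 + 3029862 = 276623833/100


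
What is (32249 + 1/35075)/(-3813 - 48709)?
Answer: -565566838/921104575 ≈ -0.61401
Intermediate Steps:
(32249 + 1/35075)/(-3813 - 48709) = (32249 + 1/35075)/(-52522) = (1131133676/35075)*(-1/52522) = -565566838/921104575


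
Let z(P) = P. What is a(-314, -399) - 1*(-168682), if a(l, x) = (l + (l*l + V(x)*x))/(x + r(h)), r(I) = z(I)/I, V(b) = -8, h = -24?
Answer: 33516981/199 ≈ 1.6843e+5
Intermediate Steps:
r(I) = 1 (r(I) = I/I = 1)
a(l, x) = (l + l**2 - 8*x)/(1 + x) (a(l, x) = (l + (l*l - 8*x))/(x + 1) = (l + (l**2 - 8*x))/(1 + x) = (l + l**2 - 8*x)/(1 + x))
a(-314, -399) - 1*(-168682) = (-314 + (-314)**2 - 8*(-399))/(1 - 399) - 1*(-168682) = (-314 + 98596 + 3192)/(-398) + 168682 = -1/398*101474 + 168682 = -50737/199 + 168682 = 33516981/199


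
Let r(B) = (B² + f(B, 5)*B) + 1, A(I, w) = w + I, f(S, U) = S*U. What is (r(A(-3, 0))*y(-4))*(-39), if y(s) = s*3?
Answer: 25740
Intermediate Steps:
A(I, w) = I + w
y(s) = 3*s
r(B) = 1 + 6*B² (r(B) = (B² + (B*5)*B) + 1 = (B² + (5*B)*B) + 1 = (B² + 5*B²) + 1 = 6*B² + 1 = 1 + 6*B²)
(r(A(-3, 0))*y(-4))*(-39) = ((1 + 6*(-3 + 0)²)*(3*(-4)))*(-39) = ((1 + 6*(-3)²)*(-12))*(-39) = ((1 + 6*9)*(-12))*(-39) = ((1 + 54)*(-12))*(-39) = (55*(-12))*(-39) = -660*(-39) = 25740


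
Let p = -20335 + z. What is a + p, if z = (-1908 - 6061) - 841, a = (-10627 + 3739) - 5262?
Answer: -41295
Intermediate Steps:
a = -12150 (a = -6888 - 5262 = -12150)
z = -8810 (z = -7969 - 841 = -8810)
p = -29145 (p = -20335 - 8810 = -29145)
a + p = -12150 - 29145 = -41295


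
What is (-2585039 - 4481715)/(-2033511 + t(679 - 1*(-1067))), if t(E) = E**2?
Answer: -7066754/1015005 ≈ -6.9623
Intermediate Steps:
(-2585039 - 4481715)/(-2033511 + t(679 - 1*(-1067))) = (-2585039 - 4481715)/(-2033511 + (679 - 1*(-1067))**2) = -7066754/(-2033511 + (679 + 1067)**2) = -7066754/(-2033511 + 1746**2) = -7066754/(-2033511 + 3048516) = -7066754/1015005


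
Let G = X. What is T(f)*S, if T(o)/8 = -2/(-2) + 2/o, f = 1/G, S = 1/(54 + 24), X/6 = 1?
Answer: 4/3 ≈ 1.3333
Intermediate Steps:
X = 6 (X = 6*1 = 6)
G = 6
S = 1/78 ≈ 0.012821
f = 1/6 ≈ 0.16667
T(o) = 8 + 16/o (T(o) = 8*(-2/(-2) + 2/o) = 8*(-2*(-1/2) + 2/o) = 8*(1 + 2/o) = 8 + 16/o)
T(f)*S = (8 + 16/(1/6))*(1/78) = (8 + 16*6)*(1/78) = (8 + 96)*(1/78) = 104*(1/78) = 4/3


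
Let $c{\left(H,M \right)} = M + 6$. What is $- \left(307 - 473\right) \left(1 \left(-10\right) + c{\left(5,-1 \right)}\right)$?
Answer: $-830$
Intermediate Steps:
$c{\left(H,M \right)} = 6 + M$
$- \left(307 - 473\right) \left(1 \left(-10\right) + c{\left(5,-1 \right)}\right) = - \left(307 - 473\right) \left(1 \left(-10\right) + \left(6 - 1\right)\right) = - \left(-166\right) \left(-10 + 5\right) = - \left(-166\right) \left(-5\right) = \left(-1\right) 830 = -830$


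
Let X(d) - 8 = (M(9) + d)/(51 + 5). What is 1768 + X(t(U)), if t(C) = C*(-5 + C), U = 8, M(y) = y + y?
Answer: 7107/4 ≈ 1776.8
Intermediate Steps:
M(y) = 2*y
X(d) = 233/28 + d/56 (X(d) = 8 + (2*9 + d)/(51 + 5) = 8 + (18 + d)/56 = 8 + (18 + d)*(1/56) = 8 + (9/28 + d/56) = 233/28 + d/56)
1768 + X(t(U)) = 1768 + (233/28 + (8*(-5 + 8))/56) = 1768 + (233/28 + (8*3)/56) = 1768 + (233/28 + (1/56)*24) = 1768 + (233/28 + 3/7) = 1768 + 35/4 = 7107/4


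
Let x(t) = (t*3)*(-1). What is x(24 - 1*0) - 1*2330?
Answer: -2402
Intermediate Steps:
x(t) = -3*t (x(t) = (3*t)*(-1) = -3*t)
x(24 - 1*0) - 1*2330 = -3*(24 - 1*0) - 1*2330 = -3*(24 + 0) - 2330 = -3*24 - 2330 = -72 - 2330 = -2402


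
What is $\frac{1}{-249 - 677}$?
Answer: $- \frac{1}{926} \approx -0.0010799$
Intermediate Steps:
$\frac{1}{-249 - 677} = \frac{1}{-926} = - \frac{1}{926}$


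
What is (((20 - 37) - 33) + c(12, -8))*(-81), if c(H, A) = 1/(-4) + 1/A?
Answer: 32643/8 ≈ 4080.4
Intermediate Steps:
c(H, A) = -1/4 + 1/A (c(H, A) = 1*(-1/4) + 1/A = -1/4 + 1/A)
(((20 - 37) - 33) + c(12, -8))*(-81) = (((20 - 37) - 33) + (1/4)*(4 - 1*(-8))/(-8))*(-81) = ((-17 - 33) + (1/4)*(-1/8)*(4 + 8))*(-81) = (-50 + (1/4)*(-1/8)*12)*(-81) = (-50 - 3/8)*(-81) = -403/8*(-81) = 32643/8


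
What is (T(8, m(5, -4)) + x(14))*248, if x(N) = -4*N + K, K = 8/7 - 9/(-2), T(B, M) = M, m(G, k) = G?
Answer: -78740/7 ≈ -11249.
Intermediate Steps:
K = 79/14 (K = 8*(⅐) - 9*(-½) = 8/7 + 9/2 = 79/14 ≈ 5.6429)
x(N) = 79/14 - 4*N (x(N) = -4*N + 79/14 = 79/14 - 4*N)
(T(8, m(5, -4)) + x(14))*248 = (5 + (79/14 - 4*14))*248 = (5 + (79/14 - 56))*248 = (5 - 705/14)*248 = -635/14*248 = -78740/7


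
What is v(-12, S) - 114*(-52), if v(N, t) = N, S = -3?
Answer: 5916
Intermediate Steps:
v(-12, S) - 114*(-52) = -12 - 114*(-52) = -12 + 5928 = 5916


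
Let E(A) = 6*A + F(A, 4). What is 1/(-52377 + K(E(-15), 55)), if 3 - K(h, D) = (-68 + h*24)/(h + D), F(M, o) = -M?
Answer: -5/262337 ≈ -1.9059e-5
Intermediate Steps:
E(A) = 5*A (E(A) = 6*A - A = 5*A)
K(h, D) = 3 - (-68 + 24*h)/(D + h) (K(h, D) = 3 - (-68 + h*24)/(h + D) = 3 - (-68 + 24*h)/(D + h))
1/(-52377 + K(E(-15), 55)) = 1/(-52377 + (68 - 105*(-15) + 3*55)/(55 + 5*(-15))) = 1/(-52377 + (68 - 21*(-75) + 165)/(55 - 75)) = 1/(-52377 + (68 + 1575 + 165)/(-20)) = 1/(-52377 - 1/20*1808) = 1/(-52377 - 452/5) = 1/(-262337/5) = -5/262337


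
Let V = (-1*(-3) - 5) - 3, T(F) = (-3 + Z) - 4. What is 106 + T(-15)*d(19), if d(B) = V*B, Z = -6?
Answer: 1341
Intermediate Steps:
T(F) = -13 (T(F) = (-3 - 6) - 4 = -9 - 4 = -13)
V = -5 (V = (3 - 5) - 3 = -2 - 3 = -5)
d(B) = -5*B
106 + T(-15)*d(19) = 106 - (-65)*19 = 106 - 13*(-95) = 106 + 1235 = 1341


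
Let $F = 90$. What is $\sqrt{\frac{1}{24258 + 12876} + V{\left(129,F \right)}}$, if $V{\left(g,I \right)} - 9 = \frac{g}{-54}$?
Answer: $\frac{\sqrt{253231187}}{6189} \approx 2.5712$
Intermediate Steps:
$V{\left(g,I \right)} = 9 - \frac{g}{54}$ ($V{\left(g,I \right)} = 9 + \frac{g}{-54} = 9 + g \left(- \frac{1}{54}\right) = 9 - \frac{g}{54}$)
$\sqrt{\frac{1}{24258 + 12876} + V{\left(129,F \right)}} = \sqrt{\frac{1}{24258 + 12876} + \left(9 - \frac{43}{18}\right)} = \sqrt{\frac{1}{37134} + \left(9 - \frac{43}{18}\right)} = \sqrt{\frac{1}{37134} + \frac{119}{18}} = \sqrt{\frac{122749}{18567}} = \frac{\sqrt{253231187}}{6189}$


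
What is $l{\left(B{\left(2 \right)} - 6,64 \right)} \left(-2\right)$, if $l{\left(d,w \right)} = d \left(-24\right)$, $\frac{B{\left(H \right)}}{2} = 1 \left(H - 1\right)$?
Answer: $-192$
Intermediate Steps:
$B{\left(H \right)} = -2 + 2 H$ ($B{\left(H \right)} = 2 \cdot 1 \left(H - 1\right) = 2 \cdot 1 \left(-1 + H\right) = 2 \left(-1 + H\right) = -2 + 2 H$)
$l{\left(d,w \right)} = - 24 d$
$l{\left(B{\left(2 \right)} - 6,64 \right)} \left(-2\right) = - 24 \left(\left(-2 + 2 \cdot 2\right) - 6\right) \left(-2\right) = - 24 \left(\left(-2 + 4\right) - 6\right) \left(-2\right) = - 24 \left(2 - 6\right) \left(-2\right) = \left(-24\right) \left(-4\right) \left(-2\right) = 96 \left(-2\right) = -192$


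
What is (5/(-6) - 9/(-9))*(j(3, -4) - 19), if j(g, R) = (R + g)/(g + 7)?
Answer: -191/60 ≈ -3.1833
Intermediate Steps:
j(g, R) = (R + g)/(7 + g)
(5/(-6) - 9/(-9))*(j(3, -4) - 19) = (5/(-6) - 9/(-9))*((-4 + 3)/(7 + 3) - 19) = (5*(-⅙) - 9*(-⅑))*(-1/10 - 19) = (-⅚ + 1)*((⅒)*(-1) - 19) = (-⅒ - 19)/6 = (⅙)*(-191/10) = -191/60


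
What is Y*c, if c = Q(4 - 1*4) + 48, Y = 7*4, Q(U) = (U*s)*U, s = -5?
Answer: 1344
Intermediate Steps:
Q(U) = -5*U² (Q(U) = (U*(-5))*U = (-5*U)*U = -5*U²)
Y = 28
c = 48 (c = -5*(4 - 1*4)² + 48 = -5*(4 - 4)² + 48 = -5*0² + 48 = -5*0 + 48 = 0 + 48 = 48)
Y*c = 28*48 = 1344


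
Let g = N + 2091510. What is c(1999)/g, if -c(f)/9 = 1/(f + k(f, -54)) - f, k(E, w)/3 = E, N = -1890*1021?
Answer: 515613/4637680 ≈ 0.11118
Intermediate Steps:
N = -1929690
k(E, w) = 3*E
g = 161820 (g = -1929690 + 2091510 = 161820)
c(f) = 9*f - 9/(4*f) (c(f) = -9*(1/(f + 3*f) - f) = -9*(1/(4*f) - f) = -9*(-f + 1/(4*f)) = 9*f - 9/(4*f))
c(1999)/g = (9*1999 - 9/4/1999)/161820 = (17991 - 9/4*1/1999)*(1/161820) = (17991 - 9/7996)*(1/161820) = (143856027/7996)*(1/161820) = 515613/4637680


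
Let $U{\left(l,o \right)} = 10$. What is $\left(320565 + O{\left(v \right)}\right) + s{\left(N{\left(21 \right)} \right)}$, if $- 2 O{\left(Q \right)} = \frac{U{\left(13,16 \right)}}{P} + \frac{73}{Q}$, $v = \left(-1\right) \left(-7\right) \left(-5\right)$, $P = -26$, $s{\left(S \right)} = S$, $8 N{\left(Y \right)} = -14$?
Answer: $\frac{583427363}{1820} \approx 3.2056 \cdot 10^{5}$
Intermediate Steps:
$N{\left(Y \right)} = - \frac{7}{4}$ ($N{\left(Y \right)} = \frac{1}{8} \left(-14\right) = - \frac{7}{4}$)
$v = -35$ ($v = 7 \left(-5\right) = -35$)
$O{\left(Q \right)} = \frac{5}{26} - \frac{73}{2 Q}$ ($O{\left(Q \right)} = - \frac{\frac{10}{-26} + \frac{73}{Q}}{2} = - \frac{10 \left(- \frac{1}{26}\right) + \frac{73}{Q}}{2} = - \frac{- \frac{5}{13} + \frac{73}{Q}}{2} = \frac{5}{26} - \frac{73}{2 Q}$)
$\left(320565 + O{\left(v \right)}\right) + s{\left(N{\left(21 \right)} \right)} = \left(320565 + \frac{-949 + 5 \left(-35\right)}{26 \left(-35\right)}\right) - \frac{7}{4} = \left(320565 + \frac{1}{26} \left(- \frac{1}{35}\right) \left(-949 - 175\right)\right) - \frac{7}{4} = \left(320565 + \frac{1}{26} \left(- \frac{1}{35}\right) \left(-1124\right)\right) - \frac{7}{4} = \left(320565 + \frac{562}{455}\right) - \frac{7}{4} = \frac{145857637}{455} - \frac{7}{4} = \frac{583427363}{1820}$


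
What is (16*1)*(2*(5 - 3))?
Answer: 64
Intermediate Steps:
(16*1)*(2*(5 - 3)) = 16*(2*2) = 16*4 = 64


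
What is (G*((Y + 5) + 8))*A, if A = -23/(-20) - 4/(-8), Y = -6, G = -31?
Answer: -7161/20 ≈ -358.05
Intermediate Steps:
A = 33/20 (A = -23*(-1/20) - 4*(-1/8) = 23/20 + 1/2 = 33/20 ≈ 1.6500)
(G*((Y + 5) + 8))*A = -31*((-6 + 5) + 8)*(33/20) = -31*(-1 + 8)*(33/20) = -31*7*(33/20) = -217*33/20 = -7161/20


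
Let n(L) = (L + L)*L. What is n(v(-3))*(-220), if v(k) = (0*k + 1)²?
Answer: -440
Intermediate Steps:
v(k) = 1 (v(k) = (0 + 1)² = 1² = 1)
n(L) = 2*L² (n(L) = (2*L)*L = 2*L²)
n(v(-3))*(-220) = (2*1²)*(-220) = (2*1)*(-220) = 2*(-220) = -440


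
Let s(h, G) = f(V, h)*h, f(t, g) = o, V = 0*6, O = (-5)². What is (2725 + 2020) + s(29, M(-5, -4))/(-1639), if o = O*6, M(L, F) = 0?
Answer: 7772705/1639 ≈ 4742.3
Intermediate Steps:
O = 25
V = 0
o = 150 (o = 25*6 = 150)
f(t, g) = 150
s(h, G) = 150*h
(2725 + 2020) + s(29, M(-5, -4))/(-1639) = (2725 + 2020) + (150*29)/(-1639) = 4745 + 4350*(-1/1639) = 4745 - 4350/1639 = 7772705/1639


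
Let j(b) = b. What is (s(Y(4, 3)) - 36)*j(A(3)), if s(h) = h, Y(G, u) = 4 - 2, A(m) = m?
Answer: -102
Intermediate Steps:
Y(G, u) = 2
(s(Y(4, 3)) - 36)*j(A(3)) = (2 - 36)*3 = -34*3 = -102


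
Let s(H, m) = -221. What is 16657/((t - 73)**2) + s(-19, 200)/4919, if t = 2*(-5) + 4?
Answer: 80556522/30699479 ≈ 2.6240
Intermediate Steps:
t = -6 (t = -10 + 4 = -6)
16657/((t - 73)**2) + s(-19, 200)/4919 = 16657/((-6 - 73)**2) - 221/4919 = 16657/((-79)**2) - 221*1/4919 = 16657/6241 - 221/4919 = 80556522/30699479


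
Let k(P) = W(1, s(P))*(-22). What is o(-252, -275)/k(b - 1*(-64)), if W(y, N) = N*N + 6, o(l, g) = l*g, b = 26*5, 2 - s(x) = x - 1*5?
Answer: -126/1399 ≈ -0.090064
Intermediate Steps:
s(x) = 7 - x (s(x) = 2 - (x - 1*5) = 2 - (x - 5) = 2 - (-5 + x) = 2 + (5 - x) = 7 - x)
b = 130
o(l, g) = g*l
W(y, N) = 6 + N² (W(y, N) = N² + 6 = 6 + N²)
k(P) = -132 - 22*(7 - P)² (k(P) = (6 + (7 - P)²)*(-22) = -132 - 22*(7 - P)²)
o(-252, -275)/k(b - 1*(-64)) = (-275*(-252))/(-132 - 22*(-7 + (130 - 1*(-64)))²) = 69300/(-132 - 22*(-7 + (130 + 64))²) = 69300/(-132 - 22*(-7 + 194)²) = 69300/(-132 - 22*187²) = 69300/(-132 - 22*34969) = 69300/(-132 - 769318) = 69300/(-769450) = 69300*(-1/769450) = -126/1399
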